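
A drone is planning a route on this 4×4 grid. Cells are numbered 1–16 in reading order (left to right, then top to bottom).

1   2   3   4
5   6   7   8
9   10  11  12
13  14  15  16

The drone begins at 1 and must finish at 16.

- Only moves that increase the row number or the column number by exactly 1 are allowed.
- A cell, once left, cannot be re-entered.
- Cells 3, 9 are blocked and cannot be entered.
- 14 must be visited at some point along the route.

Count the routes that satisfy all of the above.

A right/down-only route from 1 to 16 makes exactly 3 down-moves and 3 right-moves in some order.
With no other constraints that would be C(6,3) = 20 routes.
Split at 14 and multiply the segment counts (each segment already excludes blocked cells): 1→14: 2; 14→16: 1; product = 2.
That gives 2 routes.

2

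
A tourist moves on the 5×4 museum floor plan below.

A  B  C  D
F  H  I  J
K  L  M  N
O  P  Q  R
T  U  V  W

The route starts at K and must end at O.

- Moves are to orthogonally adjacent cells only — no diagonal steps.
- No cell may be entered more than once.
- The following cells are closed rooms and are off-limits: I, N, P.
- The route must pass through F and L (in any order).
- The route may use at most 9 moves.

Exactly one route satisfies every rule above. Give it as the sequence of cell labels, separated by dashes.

The budget equals the shortest possible length, so every move has to be on a shortest route through the required cells.
Route from K: up 1 to F, right 1 to H, down 1 to L, right 1 to M, down 2 to V, left 2 to T, up 1 to O — 9 moves in all.
Check: all required cells visited; 9 ≤ 9 moves.

K - F - H - L - M - Q - V - U - T - O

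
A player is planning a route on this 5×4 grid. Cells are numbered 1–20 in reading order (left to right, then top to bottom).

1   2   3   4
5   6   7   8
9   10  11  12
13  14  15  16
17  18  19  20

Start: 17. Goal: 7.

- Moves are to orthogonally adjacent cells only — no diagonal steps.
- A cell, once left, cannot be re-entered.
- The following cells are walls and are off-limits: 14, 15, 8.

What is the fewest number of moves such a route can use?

5

The Manhattan distance from 17 to 7 is |5−2| + |1−3| = 5, so at least 5 moves are needed.
A route of 5 moves achieves this: 17 → 13 → 9 → 5 → 6 → 7.
Since 5 matches the lower bound, it is optimal.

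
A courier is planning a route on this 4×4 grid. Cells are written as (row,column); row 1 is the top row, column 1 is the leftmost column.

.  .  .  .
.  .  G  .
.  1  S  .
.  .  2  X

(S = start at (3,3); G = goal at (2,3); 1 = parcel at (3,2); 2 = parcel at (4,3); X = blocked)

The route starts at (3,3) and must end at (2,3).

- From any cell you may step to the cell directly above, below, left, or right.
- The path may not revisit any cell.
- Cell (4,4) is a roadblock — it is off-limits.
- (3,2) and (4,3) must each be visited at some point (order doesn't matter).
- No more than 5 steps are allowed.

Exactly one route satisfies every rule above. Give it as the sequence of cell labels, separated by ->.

(3,3) -> (4,3) -> (4,2) -> (3,2) -> (2,2) -> (2,3)

Any route must reach (3,2) and (4,3) and still end at (2,3) within 5 moves, so the order of the required stops is forced.
Route from (3,3): down to (4,3), left to (4,2), 2× up (reaching (2,2)), right to (2,3) — 5 moves in all.
Check: all required cells visited; 5 ≤ 5 moves.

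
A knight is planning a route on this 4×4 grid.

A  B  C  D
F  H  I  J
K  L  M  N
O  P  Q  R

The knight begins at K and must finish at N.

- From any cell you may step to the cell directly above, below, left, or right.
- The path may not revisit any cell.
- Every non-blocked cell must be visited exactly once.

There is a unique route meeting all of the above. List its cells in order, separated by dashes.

Need to visit all 16 open cells exactly once, starting at K and ending at N.
Cell R has only two open neighbours (N and Q), so the path must pass straight through it: one of those is the cell it's entered from and the other is where it exits.
Route from K: down 1 to O, right 1 to P, up 2 to H, left 1 to F, up 1 to A, right 3 to D, down 1 to J, left 1 to I, down 2 to Q, right 1 to R, up 1 to N — 15 moves in all.
Check: all 16 open cells covered.

K - O - P - L - H - F - A - B - C - D - J - I - M - Q - R - N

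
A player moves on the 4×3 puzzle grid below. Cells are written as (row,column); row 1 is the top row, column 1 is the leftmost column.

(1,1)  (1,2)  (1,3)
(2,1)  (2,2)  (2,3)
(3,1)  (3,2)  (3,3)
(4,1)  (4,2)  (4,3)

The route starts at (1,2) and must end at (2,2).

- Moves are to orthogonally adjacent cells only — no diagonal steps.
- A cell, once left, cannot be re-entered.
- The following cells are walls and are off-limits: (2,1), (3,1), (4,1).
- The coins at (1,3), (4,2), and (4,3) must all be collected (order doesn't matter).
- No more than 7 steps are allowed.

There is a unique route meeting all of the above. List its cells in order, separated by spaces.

(1,2) (1,3) (2,3) (3,3) (4,3) (4,2) (3,2) (2,2)

The 7-move cap with required stops at (1,3), (4,2), (4,3) leaves no slack for detours.
Route from (1,2): right to (1,3), 3× down (reaching (4,3)), left to (4,2), 2× up (reaching (2,2)) — 7 moves in all.
Check: all required cells visited; 7 ≤ 7 moves.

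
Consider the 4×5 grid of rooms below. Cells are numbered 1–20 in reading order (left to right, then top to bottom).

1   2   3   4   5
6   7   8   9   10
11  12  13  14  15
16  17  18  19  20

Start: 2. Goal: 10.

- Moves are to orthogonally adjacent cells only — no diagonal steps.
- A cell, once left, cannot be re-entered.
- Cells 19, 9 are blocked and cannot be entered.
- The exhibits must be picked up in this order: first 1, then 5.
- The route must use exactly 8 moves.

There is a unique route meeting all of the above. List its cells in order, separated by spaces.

2 1 6 7 8 3 4 5 10

The waypoints must appear in the order 1, 5, with no cell reused.
Route from 2: left 1 to 1, down 1 to 6, right 2 to 8, up 1 to 3, right 2 to 5, down 1 to 10 — 8 moves in all.
Check: order respected (1 at step 1, 5 at step 7); 8 moves as required.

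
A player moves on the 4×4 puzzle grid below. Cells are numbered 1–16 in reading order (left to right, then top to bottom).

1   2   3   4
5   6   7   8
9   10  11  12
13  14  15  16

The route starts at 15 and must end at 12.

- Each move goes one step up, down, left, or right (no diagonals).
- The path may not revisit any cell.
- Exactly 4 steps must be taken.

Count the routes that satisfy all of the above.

Need simple routes of exactly 4 moves from 15 to 12 (Manhattan distance 2, so 1 moves are spent on a detour and 1 undoing it).
Enumerating: 15 11 7 8 12 | 15 14 10 11 12.
That gives 2 routes.

2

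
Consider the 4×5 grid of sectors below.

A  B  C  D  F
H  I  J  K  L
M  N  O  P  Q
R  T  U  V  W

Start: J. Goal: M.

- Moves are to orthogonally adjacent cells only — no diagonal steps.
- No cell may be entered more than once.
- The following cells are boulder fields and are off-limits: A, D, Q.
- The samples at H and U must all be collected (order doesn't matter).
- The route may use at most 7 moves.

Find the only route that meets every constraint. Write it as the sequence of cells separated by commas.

J, O, U, T, N, I, H, M

The 7-move cap with required stops at H, U leaves no slack for detours.
Route from J: 2× down (reaching U), left to T, 2× up (reaching I), left to H, down to M — 7 moves in all.
Check: all required cells visited; 7 ≤ 7 moves.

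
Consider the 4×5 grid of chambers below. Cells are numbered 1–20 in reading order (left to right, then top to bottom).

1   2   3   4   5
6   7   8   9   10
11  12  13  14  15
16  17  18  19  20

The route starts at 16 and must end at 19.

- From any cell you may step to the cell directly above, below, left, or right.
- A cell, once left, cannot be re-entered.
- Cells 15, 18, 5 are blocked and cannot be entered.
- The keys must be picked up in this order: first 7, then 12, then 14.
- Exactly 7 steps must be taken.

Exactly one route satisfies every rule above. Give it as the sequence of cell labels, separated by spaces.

16 11 6 7 12 13 14 19

The waypoints must appear in the order 7, 12, 14, with no cell reused.
Route from 16: 2× up (reaching 6), right to 7, down to 12, 2× right (reaching 14), down to 19 — 7 moves in all.
Check: order respected (7 at step 3, 12 at step 4, 14 at step 6); 7 moves as required.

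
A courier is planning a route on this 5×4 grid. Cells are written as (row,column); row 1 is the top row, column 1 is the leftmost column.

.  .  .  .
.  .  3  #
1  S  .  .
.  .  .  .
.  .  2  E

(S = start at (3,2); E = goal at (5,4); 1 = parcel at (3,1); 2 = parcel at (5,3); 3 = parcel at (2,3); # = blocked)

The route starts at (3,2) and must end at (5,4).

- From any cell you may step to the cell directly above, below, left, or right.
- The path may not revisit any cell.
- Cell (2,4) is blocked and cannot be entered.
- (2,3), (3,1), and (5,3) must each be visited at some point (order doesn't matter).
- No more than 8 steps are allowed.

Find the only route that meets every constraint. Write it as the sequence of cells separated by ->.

The budget equals the shortest possible length, so every move has to be on a shortest route through the required cells.
Route from (3,2): left 1 to (3,1), up 1 to (2,1), right 2 to (2,3), down 3 to (5,3), right 1 to (5,4) — 8 moves in all.
Check: all required cells visited; 8 ≤ 8 moves.

(3,2) -> (3,1) -> (2,1) -> (2,2) -> (2,3) -> (3,3) -> (4,3) -> (5,3) -> (5,4)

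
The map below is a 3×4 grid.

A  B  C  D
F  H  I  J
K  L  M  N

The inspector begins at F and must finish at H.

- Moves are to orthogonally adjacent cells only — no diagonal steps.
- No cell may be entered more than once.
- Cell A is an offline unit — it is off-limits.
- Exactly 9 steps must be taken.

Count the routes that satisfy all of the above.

4

Need simple routes of exactly 9 moves from F to H (Manhattan distance 1, so 4 moves are spent on a detour and 4 undoing it).
Enumerating: F K L M I J D C B H | F K L M N J D C I H | F K L M N J D C B H | F K L M N J I C B H.
That gives 4 routes.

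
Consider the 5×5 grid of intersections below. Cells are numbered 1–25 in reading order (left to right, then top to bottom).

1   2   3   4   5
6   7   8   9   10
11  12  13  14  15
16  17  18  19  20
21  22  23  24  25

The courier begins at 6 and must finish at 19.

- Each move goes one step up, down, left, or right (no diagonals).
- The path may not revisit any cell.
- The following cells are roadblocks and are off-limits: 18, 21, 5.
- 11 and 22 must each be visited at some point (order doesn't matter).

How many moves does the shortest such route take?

Any route passes through 11 and 22 in some order between 6 and 19. Summing Manhattan distances along each leg and taking the cheapest ordering (6 → 11 → 22 → 19) gives a lower bound of 1 + 3 + 3 = 7 moves.
A route of 7 moves achieves this: 6 → 11 → 16 → 17 → 22 → 23 → 24 → 19.
Since 7 matches the lower bound, it is optimal.

7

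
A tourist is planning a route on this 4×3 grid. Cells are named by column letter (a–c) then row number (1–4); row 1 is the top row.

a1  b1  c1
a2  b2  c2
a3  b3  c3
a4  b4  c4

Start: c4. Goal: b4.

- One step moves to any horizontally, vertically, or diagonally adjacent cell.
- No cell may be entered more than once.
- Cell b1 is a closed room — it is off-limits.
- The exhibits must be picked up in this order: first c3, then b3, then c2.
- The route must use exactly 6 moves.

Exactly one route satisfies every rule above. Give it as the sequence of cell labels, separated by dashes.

c4 - c3 - b3 - c2 - b2 - a3 - b4

The waypoints must appear in the order c3, b3, c2, with no cell reused.
Route from c4: up 1 to c3, left 1 to b3, up-right 1 to c2, left 1 to b2, down-left 1 to a3, down-right 1 to b4 — 6 moves in all.
Check: order respected (c3 at step 1, b3 at step 2, c2 at step 3); 6 moves as required.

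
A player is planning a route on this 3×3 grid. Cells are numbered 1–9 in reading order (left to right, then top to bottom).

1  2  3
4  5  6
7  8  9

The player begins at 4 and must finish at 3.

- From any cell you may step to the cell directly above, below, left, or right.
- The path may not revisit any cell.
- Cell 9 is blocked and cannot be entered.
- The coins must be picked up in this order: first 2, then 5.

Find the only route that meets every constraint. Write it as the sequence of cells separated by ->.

4 -> 1 -> 2 -> 5 -> 6 -> 3

The waypoints must appear in the order 2, 5, with no cell reused.
Route from 4: up to 1, right to 2, down to 5, right to 6, up to 3 — 5 moves in all.
Check: order respected (2 at step 2, 5 at step 3).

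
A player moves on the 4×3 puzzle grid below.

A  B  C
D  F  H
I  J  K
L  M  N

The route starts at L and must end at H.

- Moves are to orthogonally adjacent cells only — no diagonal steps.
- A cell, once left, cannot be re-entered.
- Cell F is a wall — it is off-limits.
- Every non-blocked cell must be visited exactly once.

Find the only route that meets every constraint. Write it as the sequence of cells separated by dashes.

Need to visit all 11 open cells exactly once, starting at L and ending at H.
Cell D has only two open neighbours (A and I), so the path must pass straight through it: one of those is the cell it's entered from and the other is where it exits.
Route from L: right 2 to N, up 1 to K, left 2 to I, up 2 to A, right 2 to C, down 1 to H — 10 moves in all.
Check: all 11 open cells covered.

L - M - N - K - J - I - D - A - B - C - H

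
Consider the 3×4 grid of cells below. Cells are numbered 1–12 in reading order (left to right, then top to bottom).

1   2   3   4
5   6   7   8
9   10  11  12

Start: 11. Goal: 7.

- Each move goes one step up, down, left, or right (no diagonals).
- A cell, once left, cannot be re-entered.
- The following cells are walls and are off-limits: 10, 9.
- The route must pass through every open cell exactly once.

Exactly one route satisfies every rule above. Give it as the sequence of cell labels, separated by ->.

11 -> 12 -> 8 -> 4 -> 3 -> 2 -> 1 -> 5 -> 6 -> 7

Need to visit all 10 open cells exactly once, starting at 11 and ending at 7.
Cell 12 has only two open neighbours (8 and 11), so the path must pass straight through it: one of those is the cell it's entered from and the other is where it exits.
Route from 11: right 1 to 12, up 2 to 4, left 3 to 1, down 1 to 5, right 2 to 7 — 9 moves in all.
Check: all 10 open cells covered.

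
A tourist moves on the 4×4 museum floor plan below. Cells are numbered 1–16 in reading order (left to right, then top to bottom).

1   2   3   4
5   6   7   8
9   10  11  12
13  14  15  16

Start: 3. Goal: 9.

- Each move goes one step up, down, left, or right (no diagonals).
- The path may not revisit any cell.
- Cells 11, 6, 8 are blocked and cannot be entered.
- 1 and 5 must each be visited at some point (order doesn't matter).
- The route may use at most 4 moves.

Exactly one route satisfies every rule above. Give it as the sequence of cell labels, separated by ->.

The budget equals the shortest possible length, so every move has to be on a shortest route through the required cells.
Route from 3: left 2 to 1, down 2 to 9 — 4 moves in all.
Check: all required cells visited; 4 ≤ 4 moves.

3 -> 2 -> 1 -> 5 -> 9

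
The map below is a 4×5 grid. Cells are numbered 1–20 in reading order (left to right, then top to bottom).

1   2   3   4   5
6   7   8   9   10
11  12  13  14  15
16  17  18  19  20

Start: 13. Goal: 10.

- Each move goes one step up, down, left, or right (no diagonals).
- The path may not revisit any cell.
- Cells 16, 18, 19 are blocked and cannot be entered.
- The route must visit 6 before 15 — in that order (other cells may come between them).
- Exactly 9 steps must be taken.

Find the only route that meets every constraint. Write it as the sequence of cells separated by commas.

13, 12, 11, 6, 7, 8, 9, 14, 15, 10

The waypoints must appear in the order 6, 15, with no cell reused.
Route from 13: left 2 to 11, up 1 to 6, right 3 to 9, down 1 to 14, right 1 to 15, up 1 to 10 — 9 moves in all.
Check: order respected (6 at step 3, 15 at step 8); 9 moves as required.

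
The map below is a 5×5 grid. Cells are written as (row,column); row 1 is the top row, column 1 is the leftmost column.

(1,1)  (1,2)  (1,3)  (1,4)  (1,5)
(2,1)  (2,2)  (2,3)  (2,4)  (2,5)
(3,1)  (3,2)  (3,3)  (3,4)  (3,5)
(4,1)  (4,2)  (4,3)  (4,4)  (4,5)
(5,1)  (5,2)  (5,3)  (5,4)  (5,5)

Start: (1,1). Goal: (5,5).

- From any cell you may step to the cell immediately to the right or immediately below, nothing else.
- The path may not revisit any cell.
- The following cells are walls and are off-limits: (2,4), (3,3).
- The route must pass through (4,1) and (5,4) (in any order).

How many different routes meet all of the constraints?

4

A right/down-only route from (1,1) to (5,5) makes exactly 4 down-moves and 4 right-moves in some order.
With no other constraints that would be C(8,4) = 70 routes.
A monotone route can only reach the required cells in the order (4,1), (5,4), so split there and multiply the segment counts (each segment already excludes blocked cells): (1,1)→(4,1): 1; (4,1)→(5,4): 4; (5,4)→(5,5): 1; product = 4.
That gives 4 routes.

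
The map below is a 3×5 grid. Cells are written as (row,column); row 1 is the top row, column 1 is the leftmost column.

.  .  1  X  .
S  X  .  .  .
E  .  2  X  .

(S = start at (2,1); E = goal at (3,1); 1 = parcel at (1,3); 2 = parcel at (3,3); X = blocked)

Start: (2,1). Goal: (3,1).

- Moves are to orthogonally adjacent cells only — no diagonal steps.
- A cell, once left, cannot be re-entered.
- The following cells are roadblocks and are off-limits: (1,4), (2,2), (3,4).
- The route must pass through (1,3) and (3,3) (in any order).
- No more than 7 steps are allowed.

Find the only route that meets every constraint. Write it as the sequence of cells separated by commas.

The budget equals the shortest possible length, so every move has to be on a shortest route through the required cells.
Route from (2,1): up 1 to (1,1), right 2 to (1,3), down 2 to (3,3), left 2 to (3,1) — 7 moves in all.
Check: all required cells visited; 7 ≤ 7 moves.

(2,1), (1,1), (1,2), (1,3), (2,3), (3,3), (3,2), (3,1)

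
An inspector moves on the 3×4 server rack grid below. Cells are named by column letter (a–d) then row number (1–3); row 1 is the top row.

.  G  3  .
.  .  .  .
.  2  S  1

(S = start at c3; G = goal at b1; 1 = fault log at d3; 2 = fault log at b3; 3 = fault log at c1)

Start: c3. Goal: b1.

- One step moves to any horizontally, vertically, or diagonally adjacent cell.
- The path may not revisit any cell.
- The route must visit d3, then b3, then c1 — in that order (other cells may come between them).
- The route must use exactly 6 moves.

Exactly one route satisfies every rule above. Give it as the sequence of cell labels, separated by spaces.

The waypoints must appear in the order d3, b3, c1, with no cell reused.
Route from c3: right to d3, up-left to c2, down-left to b3, up to b2, up-right to c1, left to b1 — 6 moves in all.
Check: order respected (1 at step 1, 2 at step 3, 3 at step 5); 6 moves as required.

c3 d3 c2 b3 b2 c1 b1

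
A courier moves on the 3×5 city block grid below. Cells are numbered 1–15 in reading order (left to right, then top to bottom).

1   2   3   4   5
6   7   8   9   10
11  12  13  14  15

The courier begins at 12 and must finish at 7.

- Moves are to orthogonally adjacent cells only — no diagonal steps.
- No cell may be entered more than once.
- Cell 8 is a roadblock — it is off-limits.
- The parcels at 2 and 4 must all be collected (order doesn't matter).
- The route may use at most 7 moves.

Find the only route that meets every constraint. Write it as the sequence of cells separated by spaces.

12 13 14 9 4 3 2 7

Any route must reach 2 and 4 and still end at 7 within 7 moves, so the order of the required stops is forced.
Route from 12: right 2 to 14, up 2 to 4, left 2 to 2, down 1 to 7 — 7 moves in all.
Check: all required cells visited; 7 ≤ 7 moves.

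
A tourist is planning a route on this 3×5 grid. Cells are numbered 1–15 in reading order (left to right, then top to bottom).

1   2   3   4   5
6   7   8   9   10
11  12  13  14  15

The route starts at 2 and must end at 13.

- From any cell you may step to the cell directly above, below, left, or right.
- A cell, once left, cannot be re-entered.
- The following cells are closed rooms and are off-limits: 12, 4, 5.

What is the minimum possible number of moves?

The Manhattan distance from 2 to 13 is |1−3| + |2−3| = 3, so at least 3 moves are needed.
A route of 3 moves achieves this: 2 → 7 → 8 → 13.
Since 3 matches the lower bound, it is optimal.

3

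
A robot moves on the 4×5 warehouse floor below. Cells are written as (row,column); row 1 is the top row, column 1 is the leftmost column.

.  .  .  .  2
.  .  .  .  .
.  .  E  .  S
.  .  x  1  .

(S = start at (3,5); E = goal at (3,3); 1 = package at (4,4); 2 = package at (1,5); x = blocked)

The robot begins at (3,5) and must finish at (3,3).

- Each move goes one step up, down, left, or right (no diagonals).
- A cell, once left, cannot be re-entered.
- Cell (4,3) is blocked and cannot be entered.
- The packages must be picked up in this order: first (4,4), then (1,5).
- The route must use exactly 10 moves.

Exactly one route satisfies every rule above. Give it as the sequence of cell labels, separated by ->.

The waypoints must appear in the order (4,4), (1,5), with no cell reused.
Route from (3,5): down to (4,5), left to (4,4), 2× up (reaching (2,4)), right to (2,5), up to (1,5), 2× left (reaching (1,3)), 2× down (reaching (3,3)) — 10 moves in all.
Check: order respected (1 at step 2, 2 at step 6); 10 moves as required.

(3,5) -> (4,5) -> (4,4) -> (3,4) -> (2,4) -> (2,5) -> (1,5) -> (1,4) -> (1,3) -> (2,3) -> (3,3)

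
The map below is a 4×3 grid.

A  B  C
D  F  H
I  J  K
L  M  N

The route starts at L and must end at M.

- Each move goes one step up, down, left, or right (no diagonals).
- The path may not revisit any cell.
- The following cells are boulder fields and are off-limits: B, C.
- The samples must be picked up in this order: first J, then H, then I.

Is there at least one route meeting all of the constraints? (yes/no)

Ignoring the required order, 2 revisit-free routes from L to M pass through all of J, H, and I; the waypoint orders that occur are I → H → J (1); I → J → H (1) — never J → H → I.

no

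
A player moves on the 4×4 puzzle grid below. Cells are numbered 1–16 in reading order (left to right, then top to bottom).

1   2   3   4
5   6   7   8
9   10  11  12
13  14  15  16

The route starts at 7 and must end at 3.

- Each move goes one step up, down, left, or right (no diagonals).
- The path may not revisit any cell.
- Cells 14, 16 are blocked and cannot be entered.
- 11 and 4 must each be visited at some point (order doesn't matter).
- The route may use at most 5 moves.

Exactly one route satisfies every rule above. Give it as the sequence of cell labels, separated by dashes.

The budget equals the shortest possible length, so every move has to be on a shortest route through the required cells.
Route from 7: down 1 to 11, right 1 to 12, up 2 to 4, left 1 to 3 — 5 moves in all.
Check: all required cells visited; 5 ≤ 5 moves.

7 - 11 - 12 - 8 - 4 - 3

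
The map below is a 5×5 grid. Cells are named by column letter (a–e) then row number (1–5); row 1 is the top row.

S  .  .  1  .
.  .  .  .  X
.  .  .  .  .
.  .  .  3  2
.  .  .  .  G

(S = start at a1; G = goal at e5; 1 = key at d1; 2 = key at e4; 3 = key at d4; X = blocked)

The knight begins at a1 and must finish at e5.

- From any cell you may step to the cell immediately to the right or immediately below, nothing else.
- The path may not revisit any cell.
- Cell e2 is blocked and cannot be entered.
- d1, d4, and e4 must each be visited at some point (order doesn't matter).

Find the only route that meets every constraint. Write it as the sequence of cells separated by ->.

a1 -> b1 -> c1 -> d1 -> d2 -> d3 -> d4 -> e4 -> e5

Moves only go right or down, so the column and row indices never decrease.
Route from a1: 3× right (reaching d1), 3× down (reaching d4), right to e4, down to e5 — 8 moves in all.
Check: all required cells visited.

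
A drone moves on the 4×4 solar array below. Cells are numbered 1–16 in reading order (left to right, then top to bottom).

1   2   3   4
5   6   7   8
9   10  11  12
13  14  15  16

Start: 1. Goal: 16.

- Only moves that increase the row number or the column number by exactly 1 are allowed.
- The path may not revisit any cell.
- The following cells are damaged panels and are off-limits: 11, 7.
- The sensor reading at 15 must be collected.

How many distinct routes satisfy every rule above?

A right/down-only route from 1 to 16 makes exactly 3 down-moves and 3 right-moves in some order.
With no other constraints that would be C(6,3) = 20 routes.
Split at 15 and multiply the segment counts (each segment already excludes blocked cells): 1→15: 4; 15→16: 1; product = 4.
That gives 4 routes.

4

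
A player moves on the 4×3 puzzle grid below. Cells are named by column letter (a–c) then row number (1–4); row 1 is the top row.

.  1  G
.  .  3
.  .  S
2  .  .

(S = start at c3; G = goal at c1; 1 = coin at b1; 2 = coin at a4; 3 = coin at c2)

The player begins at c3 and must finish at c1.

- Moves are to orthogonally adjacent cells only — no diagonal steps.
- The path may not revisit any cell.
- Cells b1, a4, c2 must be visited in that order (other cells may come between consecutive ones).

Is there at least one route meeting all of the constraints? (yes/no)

no

Ignoring the required order, 3 revisit-free routes from c3 to c1 pass through all of b1, a4, and c2; the waypoint orders that occur are a4 → b1 → c2 (2); c2 → a4 → b1 (1) — never b1 → a4 → c2.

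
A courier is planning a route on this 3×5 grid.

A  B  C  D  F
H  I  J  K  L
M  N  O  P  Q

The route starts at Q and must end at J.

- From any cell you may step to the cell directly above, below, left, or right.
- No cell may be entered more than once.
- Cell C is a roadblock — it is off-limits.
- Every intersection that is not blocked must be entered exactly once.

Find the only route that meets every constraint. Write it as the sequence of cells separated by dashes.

Q - L - F - D - K - P - O - N - M - H - A - B - I - J

Need to visit all 14 open cells exactly once, starting at Q and ending at J.
Cell A has only two open neighbours (H and B), so the path must pass straight through it: one of those is the cell it's entered from and the other is where it exits.
Route from Q: 2× up (reaching F), left to D, 2× down (reaching P), 3× left (reaching M), 2× up (reaching A), right to B, down to I, right to J — 13 moves in all.
Check: all 14 open cells covered.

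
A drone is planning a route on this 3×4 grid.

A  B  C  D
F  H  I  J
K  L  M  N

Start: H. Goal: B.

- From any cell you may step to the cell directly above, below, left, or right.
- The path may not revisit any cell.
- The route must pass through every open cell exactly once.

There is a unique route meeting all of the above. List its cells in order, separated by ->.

Need to visit all 12 open cells exactly once, starting at H and ending at B.
Cell D has only two open neighbours (J and C), so the path must pass straight through it: one of those is the cell it's entered from and the other is where it exits.
Route from H: right 1 to I, up 1 to C, right 1 to D, down 2 to N, left 3 to K, up 2 to A, right 1 to B — 11 moves in all.
Check: all 12 open cells covered.

H -> I -> C -> D -> J -> N -> M -> L -> K -> F -> A -> B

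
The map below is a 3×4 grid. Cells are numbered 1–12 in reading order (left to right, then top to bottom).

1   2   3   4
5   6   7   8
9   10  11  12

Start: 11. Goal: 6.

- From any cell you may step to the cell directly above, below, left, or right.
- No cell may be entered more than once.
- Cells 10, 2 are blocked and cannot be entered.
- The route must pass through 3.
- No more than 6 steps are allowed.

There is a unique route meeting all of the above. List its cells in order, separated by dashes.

11 - 12 - 8 - 4 - 3 - 7 - 6

The 6-move cap with required stops at 3 leaves no slack for detours.
Route from 11: right 1 to 12, up 2 to 4, left 1 to 3, down 1 to 7, left 1 to 6 — 6 moves in all.
Check: all required cells visited; 6 ≤ 6 moves.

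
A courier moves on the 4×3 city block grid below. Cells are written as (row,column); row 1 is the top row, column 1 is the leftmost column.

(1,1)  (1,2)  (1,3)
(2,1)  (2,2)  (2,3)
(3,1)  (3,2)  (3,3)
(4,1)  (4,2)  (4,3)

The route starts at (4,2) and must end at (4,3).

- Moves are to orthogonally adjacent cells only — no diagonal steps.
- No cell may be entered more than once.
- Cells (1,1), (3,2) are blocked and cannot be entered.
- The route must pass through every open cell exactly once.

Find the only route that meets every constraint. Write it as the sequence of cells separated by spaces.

(4,2) (4,1) (3,1) (2,1) (2,2) (1,2) (1,3) (2,3) (3,3) (4,3)

Need to visit all 10 open cells exactly once, starting at (4,2) and ending at (4,3).
Cell (3,3) has only two open neighbours ((2,3) and (4,3)), so the path must pass straight through it: one of those is the cell it's entered from and the other is where it exits.
Route from (4,2): left to (4,1), 2× up (reaching (2,1)), right to (2,2), up to (1,2), right to (1,3), 3× down (reaching (4,3)) — 9 moves in all.
Check: all 10 open cells covered.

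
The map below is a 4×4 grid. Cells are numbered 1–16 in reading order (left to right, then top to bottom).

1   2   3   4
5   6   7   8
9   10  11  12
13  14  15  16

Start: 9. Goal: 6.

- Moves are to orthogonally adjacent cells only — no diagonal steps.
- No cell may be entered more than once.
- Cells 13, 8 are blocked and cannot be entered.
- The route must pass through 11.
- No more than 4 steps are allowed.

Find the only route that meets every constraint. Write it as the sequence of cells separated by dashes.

Any route must reach 11 and still end at 6 within 4 moves, so the order of the required stops is forced.
Route from 9: right 2 to 11, up 1 to 7, left 1 to 6 — 4 moves in all.
Check: all required cells visited; 4 ≤ 4 moves.

9 - 10 - 11 - 7 - 6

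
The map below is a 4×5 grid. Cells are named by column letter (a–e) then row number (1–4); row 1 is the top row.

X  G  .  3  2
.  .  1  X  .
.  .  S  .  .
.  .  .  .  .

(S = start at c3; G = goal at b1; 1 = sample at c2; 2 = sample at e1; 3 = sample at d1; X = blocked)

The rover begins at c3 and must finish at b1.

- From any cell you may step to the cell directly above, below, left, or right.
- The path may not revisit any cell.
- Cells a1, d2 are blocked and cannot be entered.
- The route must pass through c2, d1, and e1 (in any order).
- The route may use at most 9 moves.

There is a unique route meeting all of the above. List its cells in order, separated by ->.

c3 -> d3 -> e3 -> e2 -> e1 -> d1 -> c1 -> c2 -> b2 -> b1

The 9-move cap with required stops at c2, d1, e1 leaves no slack for detours.
Route from c3: right 2 to e3, up 2 to e1, left 2 to c1, down 1 to c2, left 1 to b2, up 1 to b1 — 9 moves in all.
Check: all required cells visited; 9 ≤ 9 moves.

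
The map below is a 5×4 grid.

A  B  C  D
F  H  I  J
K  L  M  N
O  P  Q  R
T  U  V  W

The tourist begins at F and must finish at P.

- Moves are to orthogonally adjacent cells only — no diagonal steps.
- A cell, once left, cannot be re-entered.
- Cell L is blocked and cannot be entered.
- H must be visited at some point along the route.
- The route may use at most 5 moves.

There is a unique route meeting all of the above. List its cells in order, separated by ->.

F -> H -> I -> M -> Q -> P

Any route must reach H and still end at P within 5 moves, so the order of the required stops is forced.
Route from F: 2× right (reaching I), 2× down (reaching Q), left to P — 5 moves in all.
Check: all required cells visited; 5 ≤ 5 moves.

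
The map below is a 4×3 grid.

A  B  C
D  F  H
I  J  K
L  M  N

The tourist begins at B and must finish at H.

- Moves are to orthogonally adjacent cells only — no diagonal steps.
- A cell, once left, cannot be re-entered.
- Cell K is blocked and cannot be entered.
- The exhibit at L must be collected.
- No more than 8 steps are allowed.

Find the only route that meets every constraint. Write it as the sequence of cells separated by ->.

The budget equals the shortest possible length, so every move has to be on a shortest route through the required cells.
Route from B: left to A, 3× down (reaching L), right to M, 2× up (reaching F), right to H — 8 moves in all.
Check: all required cells visited; 8 ≤ 8 moves.

B -> A -> D -> I -> L -> M -> J -> F -> H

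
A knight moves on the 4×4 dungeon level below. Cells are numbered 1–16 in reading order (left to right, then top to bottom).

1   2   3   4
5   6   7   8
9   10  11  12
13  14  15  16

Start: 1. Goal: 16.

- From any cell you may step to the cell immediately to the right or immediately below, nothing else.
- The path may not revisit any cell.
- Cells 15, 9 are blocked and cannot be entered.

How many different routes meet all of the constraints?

A right/down-only route from 1 to 16 makes exactly 3 down-moves and 3 right-moves in some order.
With no other constraints that would be C(6,3) = 20 routes.
Subtract routes through each blocked cell (inclusion–exclusion for overlaps): − through 9: 4 − through 15: 10 + through 9&15: 3 → 9.
That gives 9 routes.

9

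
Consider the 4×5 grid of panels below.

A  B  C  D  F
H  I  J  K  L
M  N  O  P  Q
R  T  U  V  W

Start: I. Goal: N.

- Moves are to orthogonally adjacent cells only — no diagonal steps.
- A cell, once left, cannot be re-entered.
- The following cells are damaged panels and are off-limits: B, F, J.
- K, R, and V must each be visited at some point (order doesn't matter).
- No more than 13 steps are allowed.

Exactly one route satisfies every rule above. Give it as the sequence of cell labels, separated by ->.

I -> H -> M -> R -> T -> U -> V -> W -> Q -> L -> K -> P -> O -> N

The budget equals the shortest possible length, so every move has to be on a shortest route through the required cells.
Route from I: left 1 to H, down 2 to R, right 4 to W, up 2 to L, left 1 to K, down 1 to P, left 2 to N — 13 moves in all.
Check: all required cells visited; 13 ≤ 13 moves.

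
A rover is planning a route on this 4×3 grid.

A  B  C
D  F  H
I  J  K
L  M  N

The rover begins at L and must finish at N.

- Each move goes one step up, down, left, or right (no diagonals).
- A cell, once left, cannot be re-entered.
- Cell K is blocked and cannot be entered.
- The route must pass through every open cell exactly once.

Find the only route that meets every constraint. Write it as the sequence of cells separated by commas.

L, I, D, A, B, C, H, F, J, M, N

Need to visit all 11 open cells exactly once, starting at L and ending at N.
Cell H has only two open neighbours (C and F), so the path must pass straight through it: one of those is the cell it's entered from and the other is where it exits.
Route from L: up 3 to A, right 2 to C, down 1 to H, left 1 to F, down 2 to M, right 1 to N — 10 moves in all.
Check: all 11 open cells covered.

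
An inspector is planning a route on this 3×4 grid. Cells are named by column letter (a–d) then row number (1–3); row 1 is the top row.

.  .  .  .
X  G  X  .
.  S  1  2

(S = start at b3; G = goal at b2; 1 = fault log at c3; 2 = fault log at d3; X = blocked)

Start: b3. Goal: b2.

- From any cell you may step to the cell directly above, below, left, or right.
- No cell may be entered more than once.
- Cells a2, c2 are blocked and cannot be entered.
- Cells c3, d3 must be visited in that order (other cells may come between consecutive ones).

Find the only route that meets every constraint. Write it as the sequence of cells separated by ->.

The waypoints must appear in the order c3, d3, with no cell reused.
Route from b3: right 2 to d3, up 2 to d1, left 2 to b1, down 1 to b2 — 7 moves in all.
Check: order respected (1 at step 1, 2 at step 2).

b3 -> c3 -> d3 -> d2 -> d1 -> c1 -> b1 -> b2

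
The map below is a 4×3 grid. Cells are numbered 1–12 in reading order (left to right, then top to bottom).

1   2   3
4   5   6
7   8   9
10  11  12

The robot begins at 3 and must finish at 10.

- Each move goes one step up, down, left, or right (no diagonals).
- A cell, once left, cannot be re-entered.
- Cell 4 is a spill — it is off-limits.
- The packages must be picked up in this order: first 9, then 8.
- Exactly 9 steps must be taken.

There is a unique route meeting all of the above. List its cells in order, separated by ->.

The waypoints must appear in the order 9, 8, with no cell reused.
Route from 3: left to 2, down to 5, right to 6, 2× down (reaching 12), left to 11, up to 8, left to 7, down to 10 — 9 moves in all.
Check: order respected (9 at step 4, 8 at step 7); 9 moves as required.

3 -> 2 -> 5 -> 6 -> 9 -> 12 -> 11 -> 8 -> 7 -> 10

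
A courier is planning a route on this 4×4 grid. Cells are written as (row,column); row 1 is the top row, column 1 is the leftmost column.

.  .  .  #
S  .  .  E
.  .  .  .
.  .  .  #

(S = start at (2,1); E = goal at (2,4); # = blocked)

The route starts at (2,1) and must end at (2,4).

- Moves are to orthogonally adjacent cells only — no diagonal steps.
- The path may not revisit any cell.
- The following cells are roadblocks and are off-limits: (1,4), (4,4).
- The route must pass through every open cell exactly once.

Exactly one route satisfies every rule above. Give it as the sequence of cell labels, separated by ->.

Need to visit all 14 open cells exactly once, starting at (2,1) and ending at (2,4).
Cell (1,3) has only two open neighbours ((2,3) and (1,2)), so the path must pass straight through it: one of those is the cell it's entered from and the other is where it exits.
Route from (2,1): up to (1,1), 2× right (reaching (1,3)), down to (2,3), left to (2,2), down to (3,2), left to (3,1), down to (4,1), 2× right (reaching (4,3)), up to (3,3), right to (3,4), up to (2,4) — 13 moves in all.
Check: all 14 open cells covered.

(2,1) -> (1,1) -> (1,2) -> (1,3) -> (2,3) -> (2,2) -> (3,2) -> (3,1) -> (4,1) -> (4,2) -> (4,3) -> (3,3) -> (3,4) -> (2,4)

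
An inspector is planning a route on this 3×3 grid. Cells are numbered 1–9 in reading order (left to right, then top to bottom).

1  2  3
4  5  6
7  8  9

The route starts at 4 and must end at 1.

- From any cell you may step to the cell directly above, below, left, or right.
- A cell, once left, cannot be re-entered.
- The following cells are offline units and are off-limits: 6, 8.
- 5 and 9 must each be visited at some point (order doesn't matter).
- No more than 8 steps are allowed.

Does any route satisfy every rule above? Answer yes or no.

no

The blocked cells wall 9 off from 4 completely — no sequence of moves reaches it at all, so no route can satisfy the rules.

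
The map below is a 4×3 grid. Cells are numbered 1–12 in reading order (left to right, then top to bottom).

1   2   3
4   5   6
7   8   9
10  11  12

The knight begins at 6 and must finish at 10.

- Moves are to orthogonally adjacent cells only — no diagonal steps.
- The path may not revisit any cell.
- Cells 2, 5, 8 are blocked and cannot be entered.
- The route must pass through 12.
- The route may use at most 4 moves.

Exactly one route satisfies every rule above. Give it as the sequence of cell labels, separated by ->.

6 -> 9 -> 12 -> 11 -> 10

The 4-move cap with required stops at 12 leaves no slack for detours.
Route from 6: down 2 to 12, left 2 to 10 — 4 moves in all.
Check: all required cells visited; 4 ≤ 4 moves.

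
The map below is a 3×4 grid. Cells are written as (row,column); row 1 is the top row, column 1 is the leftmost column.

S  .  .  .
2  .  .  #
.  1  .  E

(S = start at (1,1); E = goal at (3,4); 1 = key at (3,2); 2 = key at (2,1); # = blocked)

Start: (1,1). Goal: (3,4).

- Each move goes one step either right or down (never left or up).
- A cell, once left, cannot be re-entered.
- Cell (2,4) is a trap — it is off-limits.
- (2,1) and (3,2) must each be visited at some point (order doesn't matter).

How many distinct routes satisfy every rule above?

A right/down-only route from (1,1) to (3,4) makes exactly 2 down-moves and 3 right-moves in some order.
With no other constraints that would be C(5,2) = 10 routes.
A monotone route can only reach the required cells in the order (2,1), (3,2), so split there and multiply the segment counts (each segment already excludes blocked cells): (1,1)→(2,1): 1; (2,1)→(3,2): 2; (3,2)→(3,4): 1; product = 2.
That gives 2 routes.

2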